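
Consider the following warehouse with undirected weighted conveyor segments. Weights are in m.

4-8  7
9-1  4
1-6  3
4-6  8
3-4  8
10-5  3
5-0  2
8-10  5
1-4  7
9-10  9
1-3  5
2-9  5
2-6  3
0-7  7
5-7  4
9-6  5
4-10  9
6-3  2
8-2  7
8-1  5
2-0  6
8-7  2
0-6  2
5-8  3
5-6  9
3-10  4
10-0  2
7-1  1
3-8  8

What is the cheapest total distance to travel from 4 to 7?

8 m

Enumerating some paths:
4–6–1–7: 8+3+1 = 12
4–8–1–7: 7+5+1 = 13
4–1–7: 7+1 = 8
4–8–7: 7+2 = 9
Cheapest is 4–1–7 at 8 m.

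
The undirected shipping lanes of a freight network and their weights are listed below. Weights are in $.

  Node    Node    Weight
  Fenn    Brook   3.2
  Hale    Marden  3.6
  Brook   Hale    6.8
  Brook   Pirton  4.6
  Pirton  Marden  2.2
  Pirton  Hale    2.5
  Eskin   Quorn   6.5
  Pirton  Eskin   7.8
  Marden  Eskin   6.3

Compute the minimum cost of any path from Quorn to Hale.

$16.4

Enumerating some paths:
Quorn - Eskin - Marden - Pirton - Hale: 6.5+6.3+2.2+2.5 = 17.5
Quorn - Eskin - Marden - Hale: 6.5+6.3+3.6 = 16.4
Quorn - Eskin - Pirton - Hale: 6.5+7.8+2.5 = 16.8
Quorn - Eskin - Pirton - Marden - Hale: 6.5+7.8+2.2+3.6 = 20.1
Cheapest is Quorn - Eskin - Marden - Hale at $16.4.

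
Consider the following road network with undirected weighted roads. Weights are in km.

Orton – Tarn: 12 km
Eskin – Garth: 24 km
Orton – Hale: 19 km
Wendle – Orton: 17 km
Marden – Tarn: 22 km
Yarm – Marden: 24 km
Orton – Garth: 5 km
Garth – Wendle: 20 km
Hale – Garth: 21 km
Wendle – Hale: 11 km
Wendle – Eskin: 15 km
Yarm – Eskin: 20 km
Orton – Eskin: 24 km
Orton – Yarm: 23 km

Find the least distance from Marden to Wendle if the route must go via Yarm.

Shortest Marden→Yarm: Marden–Yarm = 24
Best Yarm to Wendle: Yarm–Eskin–Wendle costing 35
Total via Yarm: 24 + 35 = 59 km.

59 km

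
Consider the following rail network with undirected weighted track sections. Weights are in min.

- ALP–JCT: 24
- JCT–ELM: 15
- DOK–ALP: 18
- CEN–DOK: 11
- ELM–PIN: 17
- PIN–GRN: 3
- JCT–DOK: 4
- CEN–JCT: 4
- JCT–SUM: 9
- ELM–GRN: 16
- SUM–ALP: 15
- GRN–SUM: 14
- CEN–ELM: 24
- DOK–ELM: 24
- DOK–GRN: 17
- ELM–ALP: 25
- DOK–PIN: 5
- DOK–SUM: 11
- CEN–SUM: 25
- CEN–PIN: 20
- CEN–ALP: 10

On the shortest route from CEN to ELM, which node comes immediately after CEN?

Compare a few routes:
CEN → ELM: 24 = 24
CEN → JCT → ELM: 4+15 = 19
The minimum is 19 min via CEN → JCT → ELM.
So from CEN the first move is to JCT.

JCT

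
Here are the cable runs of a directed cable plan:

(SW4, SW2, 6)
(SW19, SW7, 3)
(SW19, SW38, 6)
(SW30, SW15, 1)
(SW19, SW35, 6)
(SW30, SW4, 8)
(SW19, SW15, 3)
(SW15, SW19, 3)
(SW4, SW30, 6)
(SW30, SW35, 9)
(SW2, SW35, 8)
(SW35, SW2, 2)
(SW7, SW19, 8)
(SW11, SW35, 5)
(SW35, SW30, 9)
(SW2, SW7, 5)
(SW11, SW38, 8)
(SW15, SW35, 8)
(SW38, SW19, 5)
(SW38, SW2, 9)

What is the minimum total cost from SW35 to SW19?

13

Compare a few routes:
SW35 - SW2 - SW7 - SW19: 2+5+8 = 15
SW35 - SW30 - SW15 - SW19: 9+1+3 = 13
The minimum is 13 via SW35 - SW30 - SW15 - SW19.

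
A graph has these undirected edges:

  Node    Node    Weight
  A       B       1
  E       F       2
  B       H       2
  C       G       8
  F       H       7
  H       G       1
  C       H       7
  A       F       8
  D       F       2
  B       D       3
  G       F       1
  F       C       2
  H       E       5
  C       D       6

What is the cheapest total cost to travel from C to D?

4

Settle nodes by increasing distance from C:
C: 0
F: 2  (via C)
G: 3  (via F)
D: 4  (via F)
Shortest route: C → F → D = 4.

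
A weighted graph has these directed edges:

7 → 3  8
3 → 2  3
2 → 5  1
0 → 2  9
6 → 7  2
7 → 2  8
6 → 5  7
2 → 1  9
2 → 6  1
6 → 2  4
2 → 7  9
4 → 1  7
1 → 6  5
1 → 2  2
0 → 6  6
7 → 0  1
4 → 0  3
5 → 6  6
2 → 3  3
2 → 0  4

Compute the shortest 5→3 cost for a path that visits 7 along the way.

Best 5 to 7: 5 → 6 → 7 costing 8
Shortest 7→3: 7 → 3 = 8
Total via 7: 8 + 8 = 16.

16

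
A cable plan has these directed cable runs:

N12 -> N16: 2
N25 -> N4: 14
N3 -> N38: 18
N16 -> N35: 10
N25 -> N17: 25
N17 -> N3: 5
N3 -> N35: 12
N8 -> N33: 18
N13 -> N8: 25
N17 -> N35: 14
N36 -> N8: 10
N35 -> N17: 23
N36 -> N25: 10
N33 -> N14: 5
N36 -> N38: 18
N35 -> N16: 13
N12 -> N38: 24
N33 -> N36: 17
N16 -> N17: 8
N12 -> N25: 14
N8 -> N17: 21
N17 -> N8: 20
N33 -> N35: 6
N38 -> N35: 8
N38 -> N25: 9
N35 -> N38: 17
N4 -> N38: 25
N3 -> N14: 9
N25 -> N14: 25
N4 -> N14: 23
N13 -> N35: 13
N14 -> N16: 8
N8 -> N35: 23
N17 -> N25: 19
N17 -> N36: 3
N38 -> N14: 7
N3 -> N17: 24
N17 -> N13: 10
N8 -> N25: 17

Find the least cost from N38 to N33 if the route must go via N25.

65

Shortest N38→N25: N38–N25 = 9
Best N25 to N33: N25–N17–N36–N8–N33 costing 56
Total via N25: 9 + 56 = 65.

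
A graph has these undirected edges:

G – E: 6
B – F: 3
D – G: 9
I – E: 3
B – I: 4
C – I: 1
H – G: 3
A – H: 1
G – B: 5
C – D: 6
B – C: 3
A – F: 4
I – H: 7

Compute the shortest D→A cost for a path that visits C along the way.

15

Best D to C: D → C costing 6
Best C to A: C → I → H → A costing 9
Total via C: 6 + 9 = 15.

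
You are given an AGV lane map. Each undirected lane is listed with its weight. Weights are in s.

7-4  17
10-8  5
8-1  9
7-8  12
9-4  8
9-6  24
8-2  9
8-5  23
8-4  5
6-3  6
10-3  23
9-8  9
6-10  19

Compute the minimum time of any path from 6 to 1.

33 s

Enumerating some paths:
6 - 9 - 4 - 8 - 1: 24+8+5+9 = 46
6 - 9 - 8 - 1: 24+9+9 = 42
6 - 3 - 10 - 8 - 1: 6+23+5+9 = 43
6 - 10 - 8 - 1: 19+5+9 = 33
Cheapest is 6 - 10 - 8 - 1 at 33 s.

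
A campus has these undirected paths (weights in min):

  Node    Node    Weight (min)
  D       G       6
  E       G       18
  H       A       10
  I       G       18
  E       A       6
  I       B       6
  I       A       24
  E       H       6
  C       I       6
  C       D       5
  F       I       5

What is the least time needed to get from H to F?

Compare a few routes:
H - E - G - D - C - I - F: 6+18+6+5+6+5 = 46
H - A - I - F: 10+24+5 = 39
H - E - A - I - F: 6+6+24+5 = 41
The minimum is 39 min via H - A - I - F.

39 min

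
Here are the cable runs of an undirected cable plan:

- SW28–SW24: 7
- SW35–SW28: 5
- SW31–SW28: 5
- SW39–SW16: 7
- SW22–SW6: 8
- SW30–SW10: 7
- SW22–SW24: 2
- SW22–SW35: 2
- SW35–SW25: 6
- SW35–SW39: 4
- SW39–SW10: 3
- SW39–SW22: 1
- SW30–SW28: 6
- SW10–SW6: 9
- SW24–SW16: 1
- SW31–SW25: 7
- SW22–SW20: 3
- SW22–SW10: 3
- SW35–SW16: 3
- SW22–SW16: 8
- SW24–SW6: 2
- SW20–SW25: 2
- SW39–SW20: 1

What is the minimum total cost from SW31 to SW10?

Settle nodes by increasing distance from SW31:
SW31: 0
SW28: 5  (via SW31)
SW25: 7  (via SW31)
SW20: 9  (via SW25)
SW35: 10  (via SW28)
SW39: 10  (via SW20)
SW22: 11  (via SW39)
SW30: 11  (via SW28)
SW24: 12  (via SW28)
SW16: 13  (via SW35)
SW10: 13  (via SW39)
Shortest route: SW31–SW25–SW20–SW39–SW10 = 13.

13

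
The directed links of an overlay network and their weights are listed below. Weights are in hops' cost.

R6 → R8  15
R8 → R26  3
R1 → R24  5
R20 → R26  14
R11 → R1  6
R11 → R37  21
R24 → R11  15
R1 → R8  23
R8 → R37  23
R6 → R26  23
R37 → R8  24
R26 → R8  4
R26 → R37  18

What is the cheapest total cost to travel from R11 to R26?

32 hops' cost

Compare a few routes:
R11 → R1 → R8 → R26: 6+23+3 = 32
R11 → R37 → R8 → R26: 21+24+3 = 48
The minimum is 32 hops' cost via R11 → R1 → R8 → R26.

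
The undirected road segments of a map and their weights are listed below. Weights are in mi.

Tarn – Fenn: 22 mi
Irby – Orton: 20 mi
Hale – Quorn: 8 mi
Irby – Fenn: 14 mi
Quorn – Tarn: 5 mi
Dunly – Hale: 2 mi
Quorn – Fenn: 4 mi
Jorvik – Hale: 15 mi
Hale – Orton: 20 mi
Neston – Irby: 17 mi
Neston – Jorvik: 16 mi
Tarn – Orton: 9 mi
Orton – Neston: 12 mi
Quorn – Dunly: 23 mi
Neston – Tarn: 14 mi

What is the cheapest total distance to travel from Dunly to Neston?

Enumerating some paths:
Dunly - Hale - Quorn - Tarn - Neston: 2+8+5+14 = 29
Dunly - Hale - Jorvik - Neston: 2+15+16 = 33
The minimum is 29 mi via Dunly - Hale - Quorn - Tarn - Neston.

29 mi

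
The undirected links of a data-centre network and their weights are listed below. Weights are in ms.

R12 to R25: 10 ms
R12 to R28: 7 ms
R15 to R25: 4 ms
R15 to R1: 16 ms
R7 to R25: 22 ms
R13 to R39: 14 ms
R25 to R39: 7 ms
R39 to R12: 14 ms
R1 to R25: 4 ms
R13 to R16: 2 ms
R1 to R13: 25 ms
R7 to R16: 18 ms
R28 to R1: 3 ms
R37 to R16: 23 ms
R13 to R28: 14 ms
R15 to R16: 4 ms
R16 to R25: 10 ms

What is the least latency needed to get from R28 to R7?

29 ms

Compare a few routes:
R28 - R1 - R25 - R15 - R16 - R7: 3+4+4+4+18 = 33
R28 - R1 - R25 - R16 - R7: 3+4+10+18 = 35
R28 - R13 - R16 - R7: 14+2+18 = 34
R28 - R1 - R25 - R7: 3+4+22 = 29
Cheapest is R28 - R1 - R25 - R7 at 29 ms.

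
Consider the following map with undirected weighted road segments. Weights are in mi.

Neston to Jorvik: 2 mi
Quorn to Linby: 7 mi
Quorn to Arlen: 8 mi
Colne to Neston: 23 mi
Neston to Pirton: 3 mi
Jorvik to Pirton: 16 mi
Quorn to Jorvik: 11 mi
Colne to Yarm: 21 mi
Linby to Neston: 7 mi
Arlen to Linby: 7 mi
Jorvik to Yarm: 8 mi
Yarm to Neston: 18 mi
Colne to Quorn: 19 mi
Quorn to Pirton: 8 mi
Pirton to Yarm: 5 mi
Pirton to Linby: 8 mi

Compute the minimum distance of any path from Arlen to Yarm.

Running Dijkstra from Arlen:
Arlen: 0
Linby: 7  (via Arlen)
Quorn: 8  (via Arlen)
Neston: 14  (via Linby)
Pirton: 15  (via Linby)
Jorvik: 16  (via Neston)
Yarm: 20  (via Pirton)
Shortest route: Arlen → Linby → Pirton → Yarm = 20 mi.

20 mi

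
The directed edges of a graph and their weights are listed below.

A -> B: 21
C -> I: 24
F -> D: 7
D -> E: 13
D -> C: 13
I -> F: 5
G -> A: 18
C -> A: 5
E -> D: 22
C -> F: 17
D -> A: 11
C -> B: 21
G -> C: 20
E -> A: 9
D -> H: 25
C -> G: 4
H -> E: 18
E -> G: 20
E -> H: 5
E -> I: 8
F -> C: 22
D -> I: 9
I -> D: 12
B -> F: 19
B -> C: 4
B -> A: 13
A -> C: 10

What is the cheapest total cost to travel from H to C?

Running Dijkstra from H:
H: 0
E: 18  (via H)
I: 26  (via E)
A: 27  (via E)
F: 31  (via I)
C: 37  (via A)
Shortest route: H–E–A–C = 37.

37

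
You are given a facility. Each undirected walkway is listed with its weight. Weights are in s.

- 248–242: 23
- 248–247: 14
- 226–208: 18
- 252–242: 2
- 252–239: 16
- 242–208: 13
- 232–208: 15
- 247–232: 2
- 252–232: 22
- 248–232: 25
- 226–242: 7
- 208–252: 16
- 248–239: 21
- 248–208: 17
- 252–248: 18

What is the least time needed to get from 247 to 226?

33 s

Candidate routes:
247 → 232 → 208 → 226: 2+15+18 = 35
247 → 232 → 208 → 242 → 226: 2+15+13+7 = 37
247 → 232 → 252 → 242 → 226: 2+22+2+7 = 33
247 → 248 → 252 → 242 → 226: 14+18+2+7 = 41
Cheapest is 247 → 232 → 252 → 242 → 226 at 33 s.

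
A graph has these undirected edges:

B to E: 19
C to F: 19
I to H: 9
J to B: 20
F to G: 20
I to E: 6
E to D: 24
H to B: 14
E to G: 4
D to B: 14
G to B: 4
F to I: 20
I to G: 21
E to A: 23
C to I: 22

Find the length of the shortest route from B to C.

Enumerating some paths:
B–H–I–C: 14+9+22 = 45
B–G–E–I–C: 4+4+6+22 = 36
B–G–F–C: 4+20+19 = 43
The minimum is 36 via B–G–E–I–C.

36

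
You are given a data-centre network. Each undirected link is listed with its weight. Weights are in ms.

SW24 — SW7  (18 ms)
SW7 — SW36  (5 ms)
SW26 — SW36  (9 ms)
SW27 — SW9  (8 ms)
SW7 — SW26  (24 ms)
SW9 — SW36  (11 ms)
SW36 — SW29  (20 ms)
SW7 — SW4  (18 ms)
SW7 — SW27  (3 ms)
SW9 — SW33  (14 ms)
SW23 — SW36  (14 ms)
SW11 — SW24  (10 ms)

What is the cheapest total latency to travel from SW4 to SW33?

Candidate routes:
SW4 → SW7 → SW27 → SW9 → SW33: 18+3+8+14 = 43
SW4 → SW7 → SW36 → SW9 → SW33: 18+5+11+14 = 48
Cheapest is SW4 → SW7 → SW27 → SW9 → SW33 at 43 ms.

43 ms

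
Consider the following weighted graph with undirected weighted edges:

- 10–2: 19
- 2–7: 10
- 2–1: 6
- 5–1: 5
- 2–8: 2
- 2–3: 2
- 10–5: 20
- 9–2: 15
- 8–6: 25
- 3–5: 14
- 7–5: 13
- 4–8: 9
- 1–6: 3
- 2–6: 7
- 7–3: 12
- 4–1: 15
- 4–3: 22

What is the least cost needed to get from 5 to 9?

Settle nodes by increasing distance from 5:
5: 0
1: 5  (via 5)
6: 8  (via 1)
2: 11  (via 1)
3: 13  (via 2)
7: 13  (via 5)
8: 13  (via 2)
4: 20  (via 1)
10: 20  (via 5)
9: 26  (via 2)
Shortest route: 5–1–2–9 = 26.

26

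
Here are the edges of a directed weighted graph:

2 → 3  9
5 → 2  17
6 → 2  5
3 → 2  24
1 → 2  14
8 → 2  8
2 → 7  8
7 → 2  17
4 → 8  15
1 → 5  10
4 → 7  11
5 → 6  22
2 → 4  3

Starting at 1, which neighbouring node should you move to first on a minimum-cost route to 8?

Enumerating some paths:
1–5–2–4–8: 10+17+3+15 = 45
1–2–4–8: 14+3+15 = 32
1–5–6–2–4–8: 10+22+5+3+15 = 55
The minimum is 32 via 1–2–4–8.
So from 1 the first move is to 2.

2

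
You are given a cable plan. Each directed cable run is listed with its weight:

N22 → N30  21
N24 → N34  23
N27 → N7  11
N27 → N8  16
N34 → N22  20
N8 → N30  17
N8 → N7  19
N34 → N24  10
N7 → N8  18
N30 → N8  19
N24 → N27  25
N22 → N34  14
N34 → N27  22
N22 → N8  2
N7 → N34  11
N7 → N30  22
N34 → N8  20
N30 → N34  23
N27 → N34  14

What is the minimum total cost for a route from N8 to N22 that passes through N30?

60

Best N8 to N30: N8 → N30 costing 17
Best N30 to N22: N30 → N34 → N22 costing 43
Total via N30: 17 + 43 = 60.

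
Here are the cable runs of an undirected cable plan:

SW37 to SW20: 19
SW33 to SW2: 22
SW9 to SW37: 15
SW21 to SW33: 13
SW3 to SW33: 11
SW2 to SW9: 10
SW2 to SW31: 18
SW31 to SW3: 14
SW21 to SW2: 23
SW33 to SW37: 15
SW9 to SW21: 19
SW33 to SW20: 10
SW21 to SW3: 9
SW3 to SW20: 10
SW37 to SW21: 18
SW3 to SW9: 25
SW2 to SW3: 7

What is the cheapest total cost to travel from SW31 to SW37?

40

Shortest distances from SW31:
SW31: 0
SW3: 14  (via SW31)
SW2: 18  (via SW31)
SW21: 23  (via SW3)
SW20: 24  (via SW3)
SW33: 25  (via SW3)
SW9: 28  (via SW2)
SW37: 40  (via SW33)
Shortest route: SW31–SW3–SW33–SW37 = 40.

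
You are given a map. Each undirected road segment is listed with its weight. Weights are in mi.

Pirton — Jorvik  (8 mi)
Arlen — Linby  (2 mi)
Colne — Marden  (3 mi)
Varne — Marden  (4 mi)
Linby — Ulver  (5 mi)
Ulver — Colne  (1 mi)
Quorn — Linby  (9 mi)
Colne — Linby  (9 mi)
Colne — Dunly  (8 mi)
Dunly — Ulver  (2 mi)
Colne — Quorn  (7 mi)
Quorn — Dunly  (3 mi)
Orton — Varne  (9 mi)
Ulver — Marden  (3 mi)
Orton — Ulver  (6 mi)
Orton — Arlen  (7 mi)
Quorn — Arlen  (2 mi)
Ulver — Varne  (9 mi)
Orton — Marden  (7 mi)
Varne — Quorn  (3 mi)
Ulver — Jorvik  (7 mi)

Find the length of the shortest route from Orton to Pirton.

21 mi

Shortest distances from Orton:
Orton: 0
Ulver: 6  (via Orton)
Colne: 7  (via Ulver)
Arlen: 7  (via Orton)
Marden: 7  (via Orton)
Dunly: 8  (via Ulver)
Quorn: 9  (via Arlen)
Varne: 9  (via Orton)
Linby: 9  (via Arlen)
Jorvik: 13  (via Ulver)
Pirton: 21  (via Jorvik)
Shortest route: Orton–Ulver–Jorvik–Pirton = 21 mi.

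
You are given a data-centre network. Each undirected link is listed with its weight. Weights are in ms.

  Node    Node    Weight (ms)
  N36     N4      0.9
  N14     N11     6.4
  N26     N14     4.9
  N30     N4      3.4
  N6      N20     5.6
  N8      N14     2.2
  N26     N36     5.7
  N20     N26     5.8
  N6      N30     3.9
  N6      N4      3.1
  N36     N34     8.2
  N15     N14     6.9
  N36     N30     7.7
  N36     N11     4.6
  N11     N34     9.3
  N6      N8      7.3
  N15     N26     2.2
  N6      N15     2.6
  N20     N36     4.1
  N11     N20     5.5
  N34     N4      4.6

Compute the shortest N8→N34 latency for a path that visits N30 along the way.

19.2 ms

Best N8 to N30: N8 → N6 → N30 costing 11.2
Best N30 to N34: N30 → N4 → N34 costing 8
Total via N30: 11.2 + 8 = 19.2 ms.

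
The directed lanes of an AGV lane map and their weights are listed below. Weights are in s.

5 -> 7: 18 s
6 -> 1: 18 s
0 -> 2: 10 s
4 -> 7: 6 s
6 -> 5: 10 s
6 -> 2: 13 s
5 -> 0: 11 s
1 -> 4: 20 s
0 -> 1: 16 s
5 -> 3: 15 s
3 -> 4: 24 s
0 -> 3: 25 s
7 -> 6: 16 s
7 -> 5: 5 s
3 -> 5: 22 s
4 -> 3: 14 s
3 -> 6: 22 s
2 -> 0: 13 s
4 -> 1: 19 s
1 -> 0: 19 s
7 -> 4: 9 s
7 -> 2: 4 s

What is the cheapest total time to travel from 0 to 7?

Shortest distances from 0:
0: 0
2: 10  (via 0)
1: 16  (via 0)
3: 25  (via 0)
4: 36  (via 1)
7: 42  (via 4)
Shortest route: 0 → 1 → 4 → 7 = 42 s.

42 s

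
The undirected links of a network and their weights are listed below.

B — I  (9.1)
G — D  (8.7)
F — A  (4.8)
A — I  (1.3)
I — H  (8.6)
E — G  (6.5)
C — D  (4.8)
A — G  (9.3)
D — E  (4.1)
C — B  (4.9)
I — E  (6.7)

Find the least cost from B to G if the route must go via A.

Shortest B→A: B → I → A = 10.4
Shortest A→G: A → G = 9.3
Total via A: 10.4 + 9.3 = 19.7.

19.7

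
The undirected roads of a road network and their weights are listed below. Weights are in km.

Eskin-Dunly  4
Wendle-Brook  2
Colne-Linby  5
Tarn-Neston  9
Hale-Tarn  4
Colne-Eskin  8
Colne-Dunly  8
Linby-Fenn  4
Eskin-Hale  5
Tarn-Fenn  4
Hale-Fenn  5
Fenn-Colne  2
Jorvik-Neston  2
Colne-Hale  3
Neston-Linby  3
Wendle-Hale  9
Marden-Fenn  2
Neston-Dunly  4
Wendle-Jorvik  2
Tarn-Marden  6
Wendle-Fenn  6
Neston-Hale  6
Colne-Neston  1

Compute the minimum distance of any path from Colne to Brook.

Compare a few routes:
Colne - Neston - Jorvik - Wendle - Brook: 1+2+2+2 = 7
Colne - Fenn - Wendle - Brook: 2+6+2 = 10
Colne - Hale - Wendle - Brook: 3+9+2 = 14
Cheapest is Colne - Neston - Jorvik - Wendle - Brook at 7 km.

7 km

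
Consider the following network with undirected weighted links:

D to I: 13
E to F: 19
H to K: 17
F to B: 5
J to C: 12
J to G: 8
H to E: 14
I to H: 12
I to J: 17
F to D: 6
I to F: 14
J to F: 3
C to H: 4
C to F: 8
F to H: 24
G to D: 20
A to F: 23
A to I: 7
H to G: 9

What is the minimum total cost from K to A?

Running Dijkstra from K:
K: 0
H: 17  (via K)
C: 21  (via H)
G: 26  (via H)
F: 29  (via C)
I: 29  (via H)
E: 31  (via H)
J: 32  (via F)
B: 34  (via F)
D: 35  (via F)
A: 36  (via I)
Shortest route: K → H → I → A = 36.

36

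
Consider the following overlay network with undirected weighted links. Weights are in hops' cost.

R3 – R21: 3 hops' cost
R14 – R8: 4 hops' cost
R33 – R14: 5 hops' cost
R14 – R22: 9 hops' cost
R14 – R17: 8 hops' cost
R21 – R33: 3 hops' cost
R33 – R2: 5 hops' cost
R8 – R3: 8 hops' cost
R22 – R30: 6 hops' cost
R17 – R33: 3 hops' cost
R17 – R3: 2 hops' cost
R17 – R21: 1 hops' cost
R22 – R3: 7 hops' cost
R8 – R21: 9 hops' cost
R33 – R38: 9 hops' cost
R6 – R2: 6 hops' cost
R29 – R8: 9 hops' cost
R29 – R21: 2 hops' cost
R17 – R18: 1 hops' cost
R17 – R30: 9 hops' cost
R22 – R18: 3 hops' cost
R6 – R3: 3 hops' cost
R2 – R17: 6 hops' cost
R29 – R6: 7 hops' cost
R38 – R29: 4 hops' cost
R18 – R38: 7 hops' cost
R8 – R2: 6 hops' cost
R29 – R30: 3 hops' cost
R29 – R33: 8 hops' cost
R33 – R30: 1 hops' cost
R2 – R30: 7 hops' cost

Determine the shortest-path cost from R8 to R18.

Candidate routes:
R8 → R3 → R17 → R18: 8+2+1 = 11
R8 → R14 → R33 → R17 → R18: 4+5+3+1 = 13
Cheapest is R8 → R3 → R17 → R18 at 11 hops' cost.

11 hops' cost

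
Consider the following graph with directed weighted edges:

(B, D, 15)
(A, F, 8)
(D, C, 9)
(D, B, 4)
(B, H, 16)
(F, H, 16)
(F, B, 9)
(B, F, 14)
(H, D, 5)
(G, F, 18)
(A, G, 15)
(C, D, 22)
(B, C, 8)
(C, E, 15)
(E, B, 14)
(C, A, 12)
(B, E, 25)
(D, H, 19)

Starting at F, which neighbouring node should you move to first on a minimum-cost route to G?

B

Candidate routes:
F → B → D → C → A → G: 9+15+9+12+15 = 60
F → H → D → C → A → G: 16+5+9+12+15 = 57
F → B → C → A → G: 9+8+12+15 = 44
Cheapest is F → B → C → A → G at 44.
So from F the first move is to B.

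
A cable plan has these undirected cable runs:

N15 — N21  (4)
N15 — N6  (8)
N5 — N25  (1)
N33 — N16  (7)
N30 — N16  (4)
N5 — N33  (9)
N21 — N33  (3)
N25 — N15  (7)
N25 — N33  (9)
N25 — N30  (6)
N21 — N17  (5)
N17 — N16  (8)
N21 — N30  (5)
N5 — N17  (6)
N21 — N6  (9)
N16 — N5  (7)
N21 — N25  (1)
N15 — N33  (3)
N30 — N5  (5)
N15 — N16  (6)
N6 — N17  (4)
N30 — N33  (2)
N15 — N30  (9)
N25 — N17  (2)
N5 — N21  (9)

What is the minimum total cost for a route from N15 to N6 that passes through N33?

13

Best N15 to N33: N15–N33 costing 3
Best N33 to N6: N33–N21–N25–N17–N6 costing 10
Total via N33: 3 + 10 = 13.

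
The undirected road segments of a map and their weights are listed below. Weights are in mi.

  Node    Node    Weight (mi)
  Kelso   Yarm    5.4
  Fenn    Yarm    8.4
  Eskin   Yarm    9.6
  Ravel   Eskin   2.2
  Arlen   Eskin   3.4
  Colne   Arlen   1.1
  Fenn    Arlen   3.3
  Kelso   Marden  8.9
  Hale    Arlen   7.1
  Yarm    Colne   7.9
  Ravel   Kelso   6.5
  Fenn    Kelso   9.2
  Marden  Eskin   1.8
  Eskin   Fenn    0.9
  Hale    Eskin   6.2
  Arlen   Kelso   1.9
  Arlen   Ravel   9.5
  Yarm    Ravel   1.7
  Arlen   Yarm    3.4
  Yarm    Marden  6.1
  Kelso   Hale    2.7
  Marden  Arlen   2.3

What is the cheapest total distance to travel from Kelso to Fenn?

Running Dijkstra from Kelso:
Kelso: 0
Arlen: 1.9  (via Kelso)
Hale: 2.7  (via Kelso)
Colne: 3  (via Arlen)
Marden: 4.2  (via Arlen)
Fenn: 5.2  (via Arlen)
Shortest route: Kelso–Arlen–Fenn = 5.2 mi.

5.2 mi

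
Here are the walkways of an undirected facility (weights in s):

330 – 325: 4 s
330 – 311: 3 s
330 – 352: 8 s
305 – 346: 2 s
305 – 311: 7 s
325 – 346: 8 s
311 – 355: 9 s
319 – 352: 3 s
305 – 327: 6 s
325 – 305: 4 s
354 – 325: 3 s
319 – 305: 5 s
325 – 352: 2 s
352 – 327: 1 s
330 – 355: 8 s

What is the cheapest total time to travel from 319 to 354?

Enumerating some paths:
319 → 352 → 327 → 305 → 325 → 354: 3+1+6+4+3 = 17
319 → 305 → 325 → 354: 5+4+3 = 12
319 → 352 → 325 → 354: 3+2+3 = 8
The minimum is 8 s via 319 → 352 → 325 → 354.

8 s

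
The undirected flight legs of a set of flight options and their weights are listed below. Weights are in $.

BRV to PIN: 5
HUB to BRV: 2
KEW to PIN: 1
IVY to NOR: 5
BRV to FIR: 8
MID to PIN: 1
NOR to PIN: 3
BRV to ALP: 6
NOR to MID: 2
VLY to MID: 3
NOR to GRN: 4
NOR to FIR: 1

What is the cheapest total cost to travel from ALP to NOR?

$14

Candidate routes:
ALP - BRV - PIN - NOR: 6+5+3 = 14
ALP - BRV - FIR - NOR: 6+8+1 = 15
Cheapest is ALP - BRV - PIN - NOR at $14.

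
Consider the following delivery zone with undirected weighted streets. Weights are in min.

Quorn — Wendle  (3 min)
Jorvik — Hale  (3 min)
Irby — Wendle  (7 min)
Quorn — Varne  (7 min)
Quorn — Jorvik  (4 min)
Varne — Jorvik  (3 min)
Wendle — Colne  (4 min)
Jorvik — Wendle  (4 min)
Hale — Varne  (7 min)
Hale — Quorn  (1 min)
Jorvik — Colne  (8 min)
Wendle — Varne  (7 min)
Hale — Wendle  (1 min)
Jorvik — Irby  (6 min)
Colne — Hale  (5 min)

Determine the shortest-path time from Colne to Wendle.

4 min

Settle nodes by increasing distance from Colne:
Colne: 0
Wendle: 4  (via Colne)
Shortest route: Colne–Wendle = 4 min.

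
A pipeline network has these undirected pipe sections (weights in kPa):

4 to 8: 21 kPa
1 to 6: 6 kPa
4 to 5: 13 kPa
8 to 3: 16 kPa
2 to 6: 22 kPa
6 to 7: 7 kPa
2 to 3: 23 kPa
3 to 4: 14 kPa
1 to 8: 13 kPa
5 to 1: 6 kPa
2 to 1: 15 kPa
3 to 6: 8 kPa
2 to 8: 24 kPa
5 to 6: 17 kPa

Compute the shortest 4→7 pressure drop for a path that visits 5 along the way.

Best 4 to 5: 4–5 costing 13
Shortest 5→7: 5–1–6–7 = 19
Total via 5: 13 + 19 = 32 kPa.

32 kPa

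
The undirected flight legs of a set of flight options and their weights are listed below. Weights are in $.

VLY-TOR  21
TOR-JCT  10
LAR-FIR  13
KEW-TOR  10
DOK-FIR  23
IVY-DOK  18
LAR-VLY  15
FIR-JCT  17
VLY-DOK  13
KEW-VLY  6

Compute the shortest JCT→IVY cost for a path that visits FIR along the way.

Shortest JCT→FIR: JCT → FIR = 17
Shortest FIR→IVY: FIR → DOK → IVY = 41
Total via FIR: 17 + 41 = $58.

$58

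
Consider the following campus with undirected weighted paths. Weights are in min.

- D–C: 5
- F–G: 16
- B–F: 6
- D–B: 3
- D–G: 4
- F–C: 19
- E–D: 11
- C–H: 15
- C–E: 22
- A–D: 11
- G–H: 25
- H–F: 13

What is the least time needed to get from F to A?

20 min

Candidate routes:
F - B - D - A: 6+3+11 = 20
F - G - D - A: 16+4+11 = 31
The minimum is 20 min via F - B - D - A.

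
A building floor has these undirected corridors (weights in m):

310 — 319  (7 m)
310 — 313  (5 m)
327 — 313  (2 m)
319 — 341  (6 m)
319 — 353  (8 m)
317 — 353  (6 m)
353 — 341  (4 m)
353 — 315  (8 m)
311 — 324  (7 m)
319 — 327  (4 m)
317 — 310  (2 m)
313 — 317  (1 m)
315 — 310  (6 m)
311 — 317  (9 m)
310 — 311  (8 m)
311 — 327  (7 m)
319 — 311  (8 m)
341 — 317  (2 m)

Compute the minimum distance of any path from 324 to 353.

22 m

Compare a few routes:
324–311–327–313–317–341–353: 7+7+2+1+2+4 = 23
324–311–317–353: 7+9+6 = 22
324–311–327–313–317–353: 7+7+2+1+6 = 23
Cheapest is 324–311–317–353 at 22 m.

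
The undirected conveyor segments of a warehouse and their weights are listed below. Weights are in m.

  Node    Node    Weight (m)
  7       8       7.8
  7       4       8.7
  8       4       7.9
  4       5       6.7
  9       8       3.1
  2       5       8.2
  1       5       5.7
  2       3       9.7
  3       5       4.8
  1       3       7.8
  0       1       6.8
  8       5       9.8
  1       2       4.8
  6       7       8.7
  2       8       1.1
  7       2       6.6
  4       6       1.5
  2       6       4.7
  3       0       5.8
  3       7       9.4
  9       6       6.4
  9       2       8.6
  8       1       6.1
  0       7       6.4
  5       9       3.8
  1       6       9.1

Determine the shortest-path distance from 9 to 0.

14.4 m

Compare a few routes:
9 → 5 → 3 → 0: 3.8+4.8+5.8 = 14.4
9 → 8 → 1 → 0: 3.1+6.1+6.8 = 16
9 → 8 → 2 → 1 → 0: 3.1+1.1+4.8+6.8 = 15.8
The minimum is 14.4 m via 9 → 5 → 3 → 0.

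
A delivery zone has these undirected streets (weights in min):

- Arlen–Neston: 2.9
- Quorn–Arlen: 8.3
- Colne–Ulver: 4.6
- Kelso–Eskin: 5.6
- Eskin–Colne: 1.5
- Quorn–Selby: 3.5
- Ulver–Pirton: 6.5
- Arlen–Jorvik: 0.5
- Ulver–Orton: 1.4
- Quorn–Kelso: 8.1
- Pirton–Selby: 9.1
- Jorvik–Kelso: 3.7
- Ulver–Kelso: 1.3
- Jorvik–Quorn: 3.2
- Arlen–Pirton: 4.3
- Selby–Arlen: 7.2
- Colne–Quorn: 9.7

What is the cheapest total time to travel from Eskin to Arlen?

9.8 min

Enumerating some paths:
Eskin - Colne - Ulver - Kelso - Jorvik - Arlen: 1.5+4.6+1.3+3.7+0.5 = 11.6
Eskin - Colne - Quorn - Jorvik - Arlen: 1.5+9.7+3.2+0.5 = 14.9
Eskin - Kelso - Jorvik - Arlen: 5.6+3.7+0.5 = 9.8
Eskin - Colne - Ulver - Pirton - Arlen: 1.5+4.6+6.5+4.3 = 16.9
The minimum is 9.8 min via Eskin - Kelso - Jorvik - Arlen.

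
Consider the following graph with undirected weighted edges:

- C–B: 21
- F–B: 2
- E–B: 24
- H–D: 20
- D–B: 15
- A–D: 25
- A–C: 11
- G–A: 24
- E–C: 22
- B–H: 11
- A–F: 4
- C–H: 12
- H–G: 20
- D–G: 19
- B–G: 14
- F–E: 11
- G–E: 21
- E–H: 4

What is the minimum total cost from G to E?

21

Candidate routes:
G–B–F–E: 14+2+11 = 27
G–H–E: 20+4 = 24
G–E: 21 = 21
Cheapest is G–E at 21.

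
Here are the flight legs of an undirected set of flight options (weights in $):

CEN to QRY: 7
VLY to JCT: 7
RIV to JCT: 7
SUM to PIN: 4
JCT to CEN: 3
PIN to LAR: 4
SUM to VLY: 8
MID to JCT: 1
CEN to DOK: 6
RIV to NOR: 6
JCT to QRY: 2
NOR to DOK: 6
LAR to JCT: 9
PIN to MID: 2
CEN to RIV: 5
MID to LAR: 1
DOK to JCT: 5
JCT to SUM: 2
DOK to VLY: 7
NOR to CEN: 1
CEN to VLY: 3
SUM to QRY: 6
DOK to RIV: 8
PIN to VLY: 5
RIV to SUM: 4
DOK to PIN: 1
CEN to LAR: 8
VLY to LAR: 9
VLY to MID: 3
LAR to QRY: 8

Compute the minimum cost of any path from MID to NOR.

Enumerating some paths:
MID → JCT → CEN → NOR: 1+3+1 = 5
MID → VLY → CEN → NOR: 3+3+1 = 7
Cheapest is MID → JCT → CEN → NOR at $5.

$5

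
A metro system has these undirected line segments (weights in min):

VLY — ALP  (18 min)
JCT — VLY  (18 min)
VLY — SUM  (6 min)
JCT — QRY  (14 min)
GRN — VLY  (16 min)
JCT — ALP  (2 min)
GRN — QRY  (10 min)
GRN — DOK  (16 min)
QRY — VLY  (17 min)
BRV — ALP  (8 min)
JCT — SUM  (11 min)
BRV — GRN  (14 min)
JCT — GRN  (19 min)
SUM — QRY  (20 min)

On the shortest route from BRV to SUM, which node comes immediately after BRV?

ALP

Compare a few routes:
BRV–ALP–JCT–SUM: 8+2+11 = 21
BRV–GRN–VLY–SUM: 14+16+6 = 36
BRV–ALP–JCT–VLY–SUM: 8+2+18+6 = 34
BRV–ALP–VLY–SUM: 8+18+6 = 32
The minimum is 21 min via BRV–ALP–JCT–SUM.
So from BRV the first move is to ALP.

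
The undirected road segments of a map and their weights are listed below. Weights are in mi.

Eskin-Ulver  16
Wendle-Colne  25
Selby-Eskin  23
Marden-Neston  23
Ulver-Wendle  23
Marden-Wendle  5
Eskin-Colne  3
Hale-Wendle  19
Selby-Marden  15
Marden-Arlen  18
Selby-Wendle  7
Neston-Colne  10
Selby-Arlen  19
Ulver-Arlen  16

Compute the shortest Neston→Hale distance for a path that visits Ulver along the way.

Best Neston to Ulver: Neston–Colne–Eskin–Ulver costing 29
Best Ulver to Hale: Ulver–Wendle–Hale costing 42
Total via Ulver: 29 + 42 = 71 mi.

71 mi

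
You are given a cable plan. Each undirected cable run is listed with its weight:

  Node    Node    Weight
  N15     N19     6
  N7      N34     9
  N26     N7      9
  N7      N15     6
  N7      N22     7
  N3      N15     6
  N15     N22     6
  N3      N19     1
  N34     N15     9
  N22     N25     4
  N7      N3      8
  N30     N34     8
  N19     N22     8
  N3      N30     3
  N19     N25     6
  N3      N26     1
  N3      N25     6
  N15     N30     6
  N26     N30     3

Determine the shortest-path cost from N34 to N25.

Enumerating some paths:
N34 - N30 - N3 - N19 - N25: 8+3+1+6 = 18
N34 - N30 - N3 - N25: 8+3+6 = 17
The minimum is 17 via N34 - N30 - N3 - N25.

17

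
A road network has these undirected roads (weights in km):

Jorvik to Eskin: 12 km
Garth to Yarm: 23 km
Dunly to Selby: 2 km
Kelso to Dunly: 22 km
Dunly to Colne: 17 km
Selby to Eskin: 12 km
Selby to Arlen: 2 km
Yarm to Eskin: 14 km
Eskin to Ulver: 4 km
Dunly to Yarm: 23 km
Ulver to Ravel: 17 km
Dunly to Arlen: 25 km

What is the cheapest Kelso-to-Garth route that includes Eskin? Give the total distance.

Best Kelso to Eskin: Kelso → Dunly → Selby → Eskin costing 36
Best Eskin to Garth: Eskin → Yarm → Garth costing 37
Total via Eskin: 36 + 37 = 73 km.

73 km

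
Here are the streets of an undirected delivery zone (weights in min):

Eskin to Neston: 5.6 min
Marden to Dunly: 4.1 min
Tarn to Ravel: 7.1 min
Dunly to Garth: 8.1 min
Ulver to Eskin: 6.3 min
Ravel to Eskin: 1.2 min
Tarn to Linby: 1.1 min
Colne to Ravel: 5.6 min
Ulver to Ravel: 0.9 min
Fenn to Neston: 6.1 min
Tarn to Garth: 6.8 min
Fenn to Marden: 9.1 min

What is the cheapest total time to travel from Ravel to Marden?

Candidate routes:
Ravel - Eskin - Neston - Fenn - Marden: 1.2+5.6+6.1+9.1 = 22
Ravel - Tarn - Garth - Dunly - Marden: 7.1+6.8+8.1+4.1 = 26.1
Ravel - Ulver - Eskin - Neston - Fenn - Marden: 0.9+6.3+5.6+6.1+9.1 = 28
Cheapest is Ravel - Eskin - Neston - Fenn - Marden at 22 min.

22 min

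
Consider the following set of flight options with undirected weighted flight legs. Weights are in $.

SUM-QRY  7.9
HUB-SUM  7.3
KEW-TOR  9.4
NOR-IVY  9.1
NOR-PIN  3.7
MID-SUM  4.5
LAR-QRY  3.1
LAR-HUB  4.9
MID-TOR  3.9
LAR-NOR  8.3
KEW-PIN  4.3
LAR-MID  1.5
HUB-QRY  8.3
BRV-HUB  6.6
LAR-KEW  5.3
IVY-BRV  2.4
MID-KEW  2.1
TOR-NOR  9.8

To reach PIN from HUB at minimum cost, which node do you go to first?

LAR

Candidate routes:
HUB - LAR - MID - KEW - PIN: 4.9+1.5+2.1+4.3 = 12.8
HUB - LAR - NOR - PIN: 4.9+8.3+3.7 = 16.9
HUB - LAR - KEW - PIN: 4.9+5.3+4.3 = 14.5
The minimum is $12.8 via HUB - LAR - MID - KEW - PIN.
So from HUB the first move is to LAR.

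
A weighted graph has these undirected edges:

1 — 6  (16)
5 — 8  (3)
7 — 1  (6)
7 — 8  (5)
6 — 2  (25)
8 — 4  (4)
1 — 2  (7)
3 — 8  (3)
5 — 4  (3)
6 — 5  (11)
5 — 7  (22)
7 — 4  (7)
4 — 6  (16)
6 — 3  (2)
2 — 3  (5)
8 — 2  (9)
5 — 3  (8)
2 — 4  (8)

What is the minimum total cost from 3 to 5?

Compare a few routes:
3–5: 8 = 8
3–8–5: 3+3 = 6
3–6–5: 2+11 = 13
3–8–4–5: 3+4+3 = 10
Cheapest is 3–8–5 at 6.

6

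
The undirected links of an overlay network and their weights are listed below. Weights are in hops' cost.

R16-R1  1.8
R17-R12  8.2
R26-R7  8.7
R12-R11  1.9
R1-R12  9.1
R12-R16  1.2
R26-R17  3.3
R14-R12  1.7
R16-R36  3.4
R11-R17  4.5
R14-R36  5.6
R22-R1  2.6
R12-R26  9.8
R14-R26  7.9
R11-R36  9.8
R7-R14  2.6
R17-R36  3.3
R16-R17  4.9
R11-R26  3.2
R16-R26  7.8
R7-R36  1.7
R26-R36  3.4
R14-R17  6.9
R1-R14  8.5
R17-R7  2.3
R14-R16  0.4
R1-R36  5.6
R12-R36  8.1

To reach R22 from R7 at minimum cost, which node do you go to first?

Enumerating some paths:
R7 → R14 → R16 → R1 → R22: 2.6+0.4+1.8+2.6 = 7.4
R7 → R36 → R16 → R1 → R22: 1.7+3.4+1.8+2.6 = 9.5
The minimum is 7.4 hops' cost via R7 → R14 → R16 → R1 → R22.
So from R7 the first move is to R14.

R14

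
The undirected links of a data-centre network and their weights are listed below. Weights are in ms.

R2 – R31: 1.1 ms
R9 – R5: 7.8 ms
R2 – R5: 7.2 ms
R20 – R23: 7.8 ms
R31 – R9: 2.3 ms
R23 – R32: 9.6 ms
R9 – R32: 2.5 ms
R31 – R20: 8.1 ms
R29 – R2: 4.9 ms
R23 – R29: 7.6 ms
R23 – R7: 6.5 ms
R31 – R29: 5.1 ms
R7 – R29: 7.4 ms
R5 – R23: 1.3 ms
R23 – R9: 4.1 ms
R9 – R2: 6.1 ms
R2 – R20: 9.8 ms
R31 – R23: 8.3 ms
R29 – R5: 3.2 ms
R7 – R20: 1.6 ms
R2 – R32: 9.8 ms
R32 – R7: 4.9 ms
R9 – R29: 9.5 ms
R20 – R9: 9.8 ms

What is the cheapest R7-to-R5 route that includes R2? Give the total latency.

Best R7 to R2: R7–R20–R31–R2 costing 10.8
Best R2 to R5: R2–R5 costing 7.2
Total via R2: 10.8 + 7.2 = 18 ms.

18 ms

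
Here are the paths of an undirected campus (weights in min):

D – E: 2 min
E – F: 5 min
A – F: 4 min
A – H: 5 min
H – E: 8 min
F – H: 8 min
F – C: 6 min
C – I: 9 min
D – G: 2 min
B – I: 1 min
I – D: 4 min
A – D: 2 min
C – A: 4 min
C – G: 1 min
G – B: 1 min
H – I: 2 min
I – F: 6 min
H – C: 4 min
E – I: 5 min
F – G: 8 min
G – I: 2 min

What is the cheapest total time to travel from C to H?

Compare a few routes:
C - A - H: 4+5 = 9
C - H: 4 = 4
C - G - I - H: 1+2+2 = 5
C - G - B - I - H: 1+1+1+2 = 5
Cheapest is C - H at 4 min.

4 min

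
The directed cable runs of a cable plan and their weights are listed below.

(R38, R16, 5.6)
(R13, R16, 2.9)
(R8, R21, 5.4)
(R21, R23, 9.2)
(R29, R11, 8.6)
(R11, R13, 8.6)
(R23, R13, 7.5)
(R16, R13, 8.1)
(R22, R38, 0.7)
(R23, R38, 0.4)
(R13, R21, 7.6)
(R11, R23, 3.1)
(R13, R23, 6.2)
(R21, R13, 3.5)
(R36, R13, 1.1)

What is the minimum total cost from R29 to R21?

Shortest distances from R29:
R29: 0
R11: 8.6  (via R29)
R23: 11.7  (via R11)
R38: 12.1  (via R23)
R13: 17.2  (via R11)
R16: 17.7  (via R38)
R21: 24.8  (via R13)
Shortest route: R29 → R11 → R13 → R21 = 24.8.

24.8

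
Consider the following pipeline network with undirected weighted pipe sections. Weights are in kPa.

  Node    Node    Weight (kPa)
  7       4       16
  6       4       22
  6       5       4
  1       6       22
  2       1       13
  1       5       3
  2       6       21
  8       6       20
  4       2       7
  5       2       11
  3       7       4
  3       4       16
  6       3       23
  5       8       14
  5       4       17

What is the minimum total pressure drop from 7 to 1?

34 kPa

Compare a few routes:
7 → 4 → 2 → 5 → 1: 16+7+11+3 = 37
7 → 4 → 5 → 1: 16+17+3 = 36
7 → 3 → 6 → 5 → 1: 4+23+4+3 = 34
7 → 4 → 2 → 1: 16+7+13 = 36
Cheapest is 7 → 3 → 6 → 5 → 1 at 34 kPa.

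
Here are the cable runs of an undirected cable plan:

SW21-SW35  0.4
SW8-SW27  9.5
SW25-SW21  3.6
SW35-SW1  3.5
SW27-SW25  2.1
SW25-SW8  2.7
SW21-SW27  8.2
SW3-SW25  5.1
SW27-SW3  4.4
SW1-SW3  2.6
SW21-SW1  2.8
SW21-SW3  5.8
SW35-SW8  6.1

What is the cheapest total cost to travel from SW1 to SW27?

7

Shortest distances from SW1:
SW1: 0
SW3: 2.6  (via SW1)
SW21: 2.8  (via SW1)
SW35: 3.2  (via SW21)
SW25: 6.4  (via SW21)
SW27: 7  (via SW3)
Shortest route: SW1 → SW3 → SW27 = 7.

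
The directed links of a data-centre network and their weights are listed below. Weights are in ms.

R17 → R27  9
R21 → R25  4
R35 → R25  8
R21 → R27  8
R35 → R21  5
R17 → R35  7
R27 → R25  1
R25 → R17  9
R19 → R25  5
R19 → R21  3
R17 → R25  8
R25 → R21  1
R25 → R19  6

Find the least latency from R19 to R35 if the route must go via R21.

Shortest R19→R21: R19–R21 = 3
Best R21 to R35: R21–R25–R17–R35 costing 20
Total via R21: 3 + 20 = 23 ms.

23 ms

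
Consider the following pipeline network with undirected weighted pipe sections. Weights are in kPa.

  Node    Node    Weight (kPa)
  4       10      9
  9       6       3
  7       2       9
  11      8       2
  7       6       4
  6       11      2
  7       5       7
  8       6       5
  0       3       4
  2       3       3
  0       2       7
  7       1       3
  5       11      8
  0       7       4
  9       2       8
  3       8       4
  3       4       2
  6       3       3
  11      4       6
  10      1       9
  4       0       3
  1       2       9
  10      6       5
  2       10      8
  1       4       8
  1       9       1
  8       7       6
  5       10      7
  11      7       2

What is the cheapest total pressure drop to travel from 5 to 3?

Compare a few routes:
5 - 11 - 8 - 3: 8+2+4 = 14
5 - 11 - 6 - 3: 8+2+3 = 13
5 - 7 - 11 - 6 - 3: 7+2+2+3 = 14
Cheapest is 5 - 11 - 6 - 3 at 13 kPa.

13 kPa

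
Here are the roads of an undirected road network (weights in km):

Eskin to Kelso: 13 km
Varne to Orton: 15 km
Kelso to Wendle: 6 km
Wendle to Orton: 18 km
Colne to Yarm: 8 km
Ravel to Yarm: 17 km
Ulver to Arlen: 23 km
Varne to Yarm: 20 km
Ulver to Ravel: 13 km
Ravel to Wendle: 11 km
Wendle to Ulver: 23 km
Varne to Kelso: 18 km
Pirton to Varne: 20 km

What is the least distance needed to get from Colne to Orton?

Running Dijkstra from Colne:
Colne: 0
Yarm: 8  (via Colne)
Ravel: 25  (via Yarm)
Varne: 28  (via Yarm)
Wendle: 36  (via Ravel)
Ulver: 38  (via Ravel)
Kelso: 42  (via Wendle)
Orton: 43  (via Varne)
Shortest route: Colne–Yarm–Varne–Orton = 43 km.

43 km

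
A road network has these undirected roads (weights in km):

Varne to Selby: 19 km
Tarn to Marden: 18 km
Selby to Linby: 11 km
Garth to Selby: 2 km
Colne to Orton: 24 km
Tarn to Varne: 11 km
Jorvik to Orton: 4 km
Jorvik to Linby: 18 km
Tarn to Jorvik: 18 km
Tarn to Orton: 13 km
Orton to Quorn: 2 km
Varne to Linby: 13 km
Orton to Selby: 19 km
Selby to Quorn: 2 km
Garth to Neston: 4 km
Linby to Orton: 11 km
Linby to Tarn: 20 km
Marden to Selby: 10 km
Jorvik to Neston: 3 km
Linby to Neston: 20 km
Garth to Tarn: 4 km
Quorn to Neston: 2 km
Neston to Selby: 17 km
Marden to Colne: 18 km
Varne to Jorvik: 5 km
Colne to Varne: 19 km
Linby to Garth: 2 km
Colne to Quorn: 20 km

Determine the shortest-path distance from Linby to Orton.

8 km

Candidate routes:
Linby → Garth → Neston → Quorn → Orton: 2+4+2+2 = 10
Linby → Garth → Selby → Quorn → Orton: 2+2+2+2 = 8
Cheapest is Linby → Garth → Selby → Quorn → Orton at 8 km.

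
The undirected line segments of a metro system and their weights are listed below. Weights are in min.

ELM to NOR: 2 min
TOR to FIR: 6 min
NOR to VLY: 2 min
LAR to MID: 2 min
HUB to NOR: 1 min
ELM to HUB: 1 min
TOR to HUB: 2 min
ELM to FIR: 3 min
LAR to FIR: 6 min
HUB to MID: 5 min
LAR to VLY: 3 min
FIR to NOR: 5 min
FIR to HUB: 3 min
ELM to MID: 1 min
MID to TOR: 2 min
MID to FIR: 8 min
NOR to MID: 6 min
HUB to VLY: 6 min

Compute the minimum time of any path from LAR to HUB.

4 min

Enumerating some paths:
LAR–MID–ELM–NOR–HUB: 2+1+2+1 = 6
LAR–MID–ELM–HUB: 2+1+1 = 4
LAR–VLY–NOR–HUB: 3+2+1 = 6
The minimum is 4 min via LAR–MID–ELM–HUB.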